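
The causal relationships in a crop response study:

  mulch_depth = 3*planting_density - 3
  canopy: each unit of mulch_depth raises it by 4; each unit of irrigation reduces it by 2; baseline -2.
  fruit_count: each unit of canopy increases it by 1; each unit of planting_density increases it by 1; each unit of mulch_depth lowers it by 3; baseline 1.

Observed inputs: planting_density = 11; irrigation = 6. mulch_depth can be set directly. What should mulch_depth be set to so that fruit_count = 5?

mulch_depth = 7

Intervening on mulch_depth fixes its value directly, overriding its dependence on planting_density.
Substituting into the canopy equation gives canopy = 4*mulch_depth - 14.
Substituting into the fruit_count equation gives fruit_count = mulch_depth - 2.
Solve mulch_depth - 2 = 5: mulch_depth = (5 + 2) / 1 = 7.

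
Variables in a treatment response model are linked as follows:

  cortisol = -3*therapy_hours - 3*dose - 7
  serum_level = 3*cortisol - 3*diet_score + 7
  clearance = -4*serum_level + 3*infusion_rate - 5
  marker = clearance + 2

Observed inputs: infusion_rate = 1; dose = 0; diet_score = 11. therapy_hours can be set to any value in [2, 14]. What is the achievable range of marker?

Substituting into the cortisol equation gives cortisol = -3*therapy_hours - 7.
Substituting into the serum_level equation gives serum_level = -9*therapy_hours - 47.
This gives clearance = 36*therapy_hours + 186.
Substituting into the marker equation gives marker = 36*therapy_hours + 188.
Linear in therapy_hours, so extremes are at the endpoints: therapy_hours = 2 gives marker = 260; therapy_hours = 14 gives marker = 692.

260 to 692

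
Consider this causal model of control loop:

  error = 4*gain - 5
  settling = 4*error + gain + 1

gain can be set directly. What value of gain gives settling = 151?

Substituting into the settling equation gives settling = 17*gain - 19.
Solve 17*gain - 19 = 151: gain = (151 + 19) / 17 = 10.

gain = 10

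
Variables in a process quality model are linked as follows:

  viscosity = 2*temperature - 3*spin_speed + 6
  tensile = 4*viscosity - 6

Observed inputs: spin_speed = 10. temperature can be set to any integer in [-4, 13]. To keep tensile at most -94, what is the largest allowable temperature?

temperature = 1

Substituting into the viscosity equation gives viscosity = 2*temperature - 24.
Substituting into the tensile equation gives tensile = 8*temperature - 102.
Require 8*temperature - 102 ≤ -94, so temperature ≤ 1.
The largest integer in [-4, 13] satisfying this is 1.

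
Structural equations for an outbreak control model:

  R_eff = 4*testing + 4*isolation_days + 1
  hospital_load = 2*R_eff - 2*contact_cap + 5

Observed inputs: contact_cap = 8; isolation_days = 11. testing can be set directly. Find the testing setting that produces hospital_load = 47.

testing = -4

Substituting into the R_eff equation gives R_eff = 4*testing + 45.
This gives hospital_load = 8*testing + 79.
Solve 8*testing + 79 = 47: testing = (47 - 79) / 8 = -4.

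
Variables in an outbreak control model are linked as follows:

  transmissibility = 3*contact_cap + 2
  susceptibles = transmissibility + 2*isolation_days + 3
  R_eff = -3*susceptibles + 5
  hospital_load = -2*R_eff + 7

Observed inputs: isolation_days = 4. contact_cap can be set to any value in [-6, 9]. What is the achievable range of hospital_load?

Substituting into the susceptibles equation gives susceptibles = 3*contact_cap + 13.
Substituting into the R_eff equation gives R_eff = -9*contact_cap - 34.
hospital_load becomes 18*contact_cap + 75.
Linear in contact_cap, so extremes are at the endpoints: contact_cap = -6 gives hospital_load = -33; contact_cap = 9 gives hospital_load = 237.

-33 to 237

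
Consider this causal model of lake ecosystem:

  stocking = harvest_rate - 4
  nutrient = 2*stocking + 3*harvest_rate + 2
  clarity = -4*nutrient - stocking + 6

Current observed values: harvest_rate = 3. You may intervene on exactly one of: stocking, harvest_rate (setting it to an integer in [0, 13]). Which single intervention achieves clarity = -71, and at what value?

Intervening on stocking: clarity = -9*stocking - 38. Reaching -71 requires stocking = 11/3, not an integer.
Intervening on harvest_rate: with other inputs at their observed values, clarity = -21*harvest_rate + 34. Solving for -71 gives harvest_rate = 5, within [0, 13].

set harvest_rate = 5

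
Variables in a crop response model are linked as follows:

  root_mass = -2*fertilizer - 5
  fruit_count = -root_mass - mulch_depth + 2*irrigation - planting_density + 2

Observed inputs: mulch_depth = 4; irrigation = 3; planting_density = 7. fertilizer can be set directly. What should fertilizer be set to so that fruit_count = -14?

Substituting into the fruit_count equation gives fruit_count = 2*fertilizer + 2.
Solve 2*fertilizer + 2 = -14: fertilizer = (-14 - 2) / 2 = -8.

fertilizer = -8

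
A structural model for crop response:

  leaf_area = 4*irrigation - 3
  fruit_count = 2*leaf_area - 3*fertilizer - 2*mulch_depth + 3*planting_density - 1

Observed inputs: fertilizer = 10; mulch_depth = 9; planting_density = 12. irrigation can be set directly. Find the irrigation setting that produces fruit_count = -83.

Substituting into the fruit_count equation gives fruit_count = 8*irrigation - 19.
Solve 8*irrigation - 19 = -83: irrigation = (-83 + 19) / 8 = -8.

irrigation = -8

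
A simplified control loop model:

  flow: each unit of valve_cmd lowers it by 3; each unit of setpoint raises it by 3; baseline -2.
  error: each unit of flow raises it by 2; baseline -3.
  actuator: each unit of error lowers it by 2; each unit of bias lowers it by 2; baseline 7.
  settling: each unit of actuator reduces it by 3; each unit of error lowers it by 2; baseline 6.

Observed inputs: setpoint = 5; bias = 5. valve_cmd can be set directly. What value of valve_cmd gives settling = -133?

valve_cmd = 10

Substituting into the flow equation gives flow = -3*valve_cmd + 13.
Substituting into the error equation gives error = -6*valve_cmd + 23.
actuator becomes 12*valve_cmd - 49.
This gives settling = -24*valve_cmd + 107.
Solve -24*valve_cmd + 107 = -133: valve_cmd = (-133 - 107) / -24 = 10.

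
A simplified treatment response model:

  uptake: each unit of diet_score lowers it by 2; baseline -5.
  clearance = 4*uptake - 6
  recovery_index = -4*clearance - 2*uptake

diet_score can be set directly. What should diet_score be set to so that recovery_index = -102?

Substituting into the clearance equation gives clearance = -8*diet_score - 26.
So recovery_index = 36*diet_score + 114.
Solve 36*diet_score + 114 = -102: diet_score = (-102 - 114) / 36 = -6.

diet_score = -6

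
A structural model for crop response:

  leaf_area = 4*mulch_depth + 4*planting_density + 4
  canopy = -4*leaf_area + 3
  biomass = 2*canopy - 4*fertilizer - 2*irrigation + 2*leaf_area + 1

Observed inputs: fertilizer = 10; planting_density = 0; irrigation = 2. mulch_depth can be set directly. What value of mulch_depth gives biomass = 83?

mulch_depth = -6

Substituting into the leaf_area equation gives leaf_area = 4*mulch_depth + 4.
canopy becomes -16*mulch_depth - 13.
Substituting into the biomass equation gives biomass = -24*mulch_depth - 61.
Solve -24*mulch_depth - 61 = 83: mulch_depth = (83 + 61) / -24 = -6.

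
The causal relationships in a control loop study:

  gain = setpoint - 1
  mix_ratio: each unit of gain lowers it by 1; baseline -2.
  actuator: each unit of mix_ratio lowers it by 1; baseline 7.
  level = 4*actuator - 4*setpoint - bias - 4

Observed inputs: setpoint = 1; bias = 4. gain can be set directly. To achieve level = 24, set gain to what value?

gain = 0

Intervening on gain fixes its value directly, overriding its dependence on setpoint.
Substituting into the actuator equation gives actuator = gain + 9.
Substituting into the level equation gives level = 4*gain + 24.
Solve 4*gain + 24 = 24: gain = (24 - 24) / 4 = 0.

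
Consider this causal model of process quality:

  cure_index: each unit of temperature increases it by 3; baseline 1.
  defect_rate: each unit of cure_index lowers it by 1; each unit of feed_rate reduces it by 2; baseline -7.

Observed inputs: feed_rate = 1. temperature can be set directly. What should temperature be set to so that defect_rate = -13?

Substituting into the defect_rate equation gives defect_rate = -3*temperature - 10.
Solve -3*temperature - 10 = -13: temperature = (-13 + 10) / -3 = 1.

temperature = 1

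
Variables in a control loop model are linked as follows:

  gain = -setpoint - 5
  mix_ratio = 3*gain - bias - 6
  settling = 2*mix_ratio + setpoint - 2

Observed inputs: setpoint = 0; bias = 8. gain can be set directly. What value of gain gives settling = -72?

gain = -7

Intervening on gain fixes its value directly, overriding its dependence on setpoint.
Substituting into the mix_ratio equation gives mix_ratio = 3*gain - 14.
settling becomes 6*gain - 30.
Solve 6*gain - 30 = -72: gain = (-72 + 30) / 6 = -7.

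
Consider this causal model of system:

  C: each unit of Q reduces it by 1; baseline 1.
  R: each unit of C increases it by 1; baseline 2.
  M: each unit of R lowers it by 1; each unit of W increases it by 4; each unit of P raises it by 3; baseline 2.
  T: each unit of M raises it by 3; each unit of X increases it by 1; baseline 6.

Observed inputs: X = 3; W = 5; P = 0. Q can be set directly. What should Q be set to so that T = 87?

Q = 7

Substituting into the R equation gives R = -Q + 3.
So M = Q + 19.
Substituting into the T equation gives T = 3*Q + 66.
Solve 3*Q + 66 = 87: Q = (87 - 66) / 3 = 7.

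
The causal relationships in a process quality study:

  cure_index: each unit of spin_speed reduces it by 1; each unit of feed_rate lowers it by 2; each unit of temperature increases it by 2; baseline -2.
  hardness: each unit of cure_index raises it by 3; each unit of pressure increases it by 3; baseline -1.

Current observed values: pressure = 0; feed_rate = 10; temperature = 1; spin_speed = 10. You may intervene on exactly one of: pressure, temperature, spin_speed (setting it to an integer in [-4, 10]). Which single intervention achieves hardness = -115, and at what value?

Intervening on pressure: hardness = 3*pressure - 91. Reaching -115 requires pressure = -8, outside [-4, 10].
Intervening on temperature: with other inputs at their observed values, hardness = 6*temperature - 97. Solving for -115 gives temperature = -3, within [-4, 10].
Intervening on spin_speed: hardness = -3*spin_speed - 61. Reaching -115 requires spin_speed = 18, outside [-4, 10].

set temperature = -3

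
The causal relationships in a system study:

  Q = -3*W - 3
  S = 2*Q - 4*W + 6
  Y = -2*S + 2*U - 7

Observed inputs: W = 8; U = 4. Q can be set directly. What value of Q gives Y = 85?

Q = -8

Intervening on Q fixes its value directly, overriding its dependence on W.
Substituting into the S equation gives S = 2*Q - 26.
So Y = -4*Q + 53.
Solve -4*Q + 53 = 85: Q = (85 - 53) / -4 = -8.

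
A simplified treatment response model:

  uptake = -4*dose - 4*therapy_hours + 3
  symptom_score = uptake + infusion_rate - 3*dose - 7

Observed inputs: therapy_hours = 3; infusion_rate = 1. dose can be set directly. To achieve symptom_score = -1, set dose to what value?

Substituting into the uptake equation gives uptake = -4*dose - 9.
So symptom_score = -7*dose - 15.
Solve -7*dose - 15 = -1: dose = (-1 + 15) / -7 = -2.

dose = -2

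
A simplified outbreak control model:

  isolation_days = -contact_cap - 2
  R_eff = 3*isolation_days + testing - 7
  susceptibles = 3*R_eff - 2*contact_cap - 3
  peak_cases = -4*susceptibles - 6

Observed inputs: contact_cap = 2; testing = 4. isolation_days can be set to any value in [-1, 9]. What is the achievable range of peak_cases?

Intervening on isolation_days fixes its value directly, overriding its dependence on contact_cap.
Substituting into the R_eff equation gives R_eff = 3*isolation_days - 3.
Substituting into the susceptibles equation gives susceptibles = 9*isolation_days - 16.
peak_cases becomes -36*isolation_days + 58.
Linear in isolation_days, so extremes are at the endpoints: isolation_days = -1 gives peak_cases = 94; isolation_days = 9 gives peak_cases = -266.

-266 to 94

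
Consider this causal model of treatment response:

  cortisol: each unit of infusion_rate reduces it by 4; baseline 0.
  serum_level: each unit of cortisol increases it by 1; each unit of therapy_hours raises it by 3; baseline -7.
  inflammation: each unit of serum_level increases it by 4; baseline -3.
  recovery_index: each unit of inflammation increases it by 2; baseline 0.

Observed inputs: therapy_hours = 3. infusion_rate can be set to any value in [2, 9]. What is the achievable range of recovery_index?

-278 to -54

Substituting into the serum_level equation gives serum_level = -4*infusion_rate + 2.
This gives inflammation = -16*infusion_rate + 5.
recovery_index becomes -32*infusion_rate + 10.
Linear in infusion_rate, so extremes are at the endpoints: infusion_rate = 2 gives recovery_index = -54; infusion_rate = 9 gives recovery_index = -278.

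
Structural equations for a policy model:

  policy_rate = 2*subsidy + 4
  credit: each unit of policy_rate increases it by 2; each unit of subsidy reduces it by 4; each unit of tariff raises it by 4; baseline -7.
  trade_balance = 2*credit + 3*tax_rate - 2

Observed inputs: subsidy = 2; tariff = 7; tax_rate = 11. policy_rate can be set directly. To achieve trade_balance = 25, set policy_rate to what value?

policy_rate = -8

Intervening on policy_rate fixes its value directly, overriding its dependence on subsidy.
Substituting into the credit equation gives credit = 2*policy_rate + 13.
So trade_balance = 4*policy_rate + 57.
Solve 4*policy_rate + 57 = 25: policy_rate = (25 - 57) / 4 = -8.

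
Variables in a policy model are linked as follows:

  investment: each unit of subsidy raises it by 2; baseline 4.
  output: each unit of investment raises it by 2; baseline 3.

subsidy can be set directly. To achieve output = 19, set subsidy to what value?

subsidy = 2

Substituting into the output equation gives output = 4*subsidy + 11.
Solve 4*subsidy + 11 = 19: subsidy = (19 - 11) / 4 = 2.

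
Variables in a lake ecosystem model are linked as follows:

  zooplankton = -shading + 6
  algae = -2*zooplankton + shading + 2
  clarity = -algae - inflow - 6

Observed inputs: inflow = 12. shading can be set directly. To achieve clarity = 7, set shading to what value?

Substituting into the algae equation gives algae = 3*shading - 10.
Substituting into the clarity equation gives clarity = -3*shading - 8.
Solve -3*shading - 8 = 7: shading = (7 + 8) / -3 = -5.

shading = -5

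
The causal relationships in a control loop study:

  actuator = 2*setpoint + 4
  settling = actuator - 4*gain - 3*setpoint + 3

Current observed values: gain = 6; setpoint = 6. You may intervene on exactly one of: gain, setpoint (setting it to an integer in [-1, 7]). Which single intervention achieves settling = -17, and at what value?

set setpoint = 0

Intervening on gain: settling = -4*gain + 1. Reaching -17 requires gain = 9/2, not an integer.
Intervening on setpoint: with other inputs at their observed values, settling = -setpoint - 17. Solving for -17 gives setpoint = 0, within [-1, 7].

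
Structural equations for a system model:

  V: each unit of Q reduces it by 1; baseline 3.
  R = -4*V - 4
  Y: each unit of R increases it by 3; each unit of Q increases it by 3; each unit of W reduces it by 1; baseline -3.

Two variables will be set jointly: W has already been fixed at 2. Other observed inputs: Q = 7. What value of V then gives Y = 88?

With W held at 2:
Intervening on V fixes its value directly, overriding its dependence on Q.
Substituting into the Y equation gives Y = -12*V + 4.
Solve -12*V + 4 = 88: V = (88 - 4) / -12 = -7.

V = -7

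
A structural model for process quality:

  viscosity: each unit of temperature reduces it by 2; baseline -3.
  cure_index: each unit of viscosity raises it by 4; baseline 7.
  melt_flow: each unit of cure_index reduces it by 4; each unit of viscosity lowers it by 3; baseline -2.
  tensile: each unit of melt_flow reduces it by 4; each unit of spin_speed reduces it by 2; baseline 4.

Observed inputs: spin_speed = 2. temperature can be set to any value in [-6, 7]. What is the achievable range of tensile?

Substituting into the cure_index equation gives cure_index = -8*temperature - 5.
Substituting into the melt_flow equation gives melt_flow = 38*temperature + 27.
Substituting into the tensile equation gives tensile = -152*temperature - 108.
Linear in temperature, so extremes are at the endpoints: temperature = -6 gives tensile = 804; temperature = 7 gives tensile = -1172.

-1172 to 804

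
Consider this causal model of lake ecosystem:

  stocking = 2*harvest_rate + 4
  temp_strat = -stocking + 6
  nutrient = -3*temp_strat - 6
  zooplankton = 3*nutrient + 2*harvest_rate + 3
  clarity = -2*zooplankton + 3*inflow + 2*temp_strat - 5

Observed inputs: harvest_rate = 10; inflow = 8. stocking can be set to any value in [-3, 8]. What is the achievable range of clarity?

Intervening on stocking fixes its value directly, overriding its dependence on harvest_rate.
Substituting into the nutrient equation gives nutrient = 3*stocking - 24.
So zooplankton = 9*stocking - 49.
So clarity = -20*stocking + 129.
Linear in stocking, so extremes are at the endpoints: stocking = -3 gives clarity = 189; stocking = 8 gives clarity = -31.

-31 to 189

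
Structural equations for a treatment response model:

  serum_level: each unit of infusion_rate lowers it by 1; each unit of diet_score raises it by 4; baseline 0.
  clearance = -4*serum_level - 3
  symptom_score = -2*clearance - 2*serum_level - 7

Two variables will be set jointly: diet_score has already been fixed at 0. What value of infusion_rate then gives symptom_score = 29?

infusion_rate = -5

With diet_score held at 0:
Substituting into the serum_level equation gives serum_level = -infusion_rate.
Substituting into the clearance equation gives clearance = 4*infusion_rate - 3.
This gives symptom_score = -6*infusion_rate - 1.
Solve -6*infusion_rate - 1 = 29: infusion_rate = (29 + 1) / -6 = -5.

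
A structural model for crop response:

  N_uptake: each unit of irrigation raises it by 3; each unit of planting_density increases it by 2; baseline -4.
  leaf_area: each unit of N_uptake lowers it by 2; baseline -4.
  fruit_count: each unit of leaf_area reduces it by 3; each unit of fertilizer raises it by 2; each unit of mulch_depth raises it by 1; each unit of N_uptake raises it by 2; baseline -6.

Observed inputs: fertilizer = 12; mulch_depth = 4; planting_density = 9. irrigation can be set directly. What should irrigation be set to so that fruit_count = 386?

Substituting into the N_uptake equation gives N_uptake = 3*irrigation + 14.
leaf_area becomes -6*irrigation - 32.
Substituting into the fruit_count equation gives fruit_count = 24*irrigation + 146.
Solve 24*irrigation + 146 = 386: irrigation = (386 - 146) / 24 = 10.

irrigation = 10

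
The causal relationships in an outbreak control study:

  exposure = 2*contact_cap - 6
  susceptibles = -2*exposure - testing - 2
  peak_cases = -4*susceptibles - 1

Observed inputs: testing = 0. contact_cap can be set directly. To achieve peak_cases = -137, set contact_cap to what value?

Substituting into the susceptibles equation gives susceptibles = -4*contact_cap + 10.
So peak_cases = 16*contact_cap - 41.
Solve 16*contact_cap - 41 = -137: contact_cap = (-137 + 41) / 16 = -6.

contact_cap = -6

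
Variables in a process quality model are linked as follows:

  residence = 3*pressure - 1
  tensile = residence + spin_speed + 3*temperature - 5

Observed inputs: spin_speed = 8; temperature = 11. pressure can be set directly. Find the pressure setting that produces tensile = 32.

pressure = -1

Substituting into the tensile equation gives tensile = 3*pressure + 35.
Solve 3*pressure + 35 = 32: pressure = (32 - 35) / 3 = -1.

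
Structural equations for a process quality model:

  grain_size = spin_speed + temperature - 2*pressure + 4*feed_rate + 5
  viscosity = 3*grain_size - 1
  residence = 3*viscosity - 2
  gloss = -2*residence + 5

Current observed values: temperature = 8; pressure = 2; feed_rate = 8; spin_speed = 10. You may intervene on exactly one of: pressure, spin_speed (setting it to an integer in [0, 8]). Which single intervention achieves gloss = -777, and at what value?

set spin_speed = 3

Intervening on pressure: gloss = 36*pressure - 975. Reaching -777 requires pressure = 11/2, not an integer.
Intervening on spin_speed: with other inputs at their observed values, gloss = -18*spin_speed - 723. Solving for -777 gives spin_speed = 3, within [0, 8].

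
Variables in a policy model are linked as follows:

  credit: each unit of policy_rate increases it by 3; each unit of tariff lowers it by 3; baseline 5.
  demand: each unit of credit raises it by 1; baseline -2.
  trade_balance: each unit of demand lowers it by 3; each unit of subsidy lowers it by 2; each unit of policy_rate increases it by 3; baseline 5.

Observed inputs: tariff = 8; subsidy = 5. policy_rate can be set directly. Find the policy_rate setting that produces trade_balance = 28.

policy_rate = 5

Substituting into the credit equation gives credit = 3*policy_rate - 19.
So demand = 3*policy_rate - 21.
This gives trade_balance = -6*policy_rate + 58.
Solve -6*policy_rate + 58 = 28: policy_rate = (28 - 58) / -6 = 5.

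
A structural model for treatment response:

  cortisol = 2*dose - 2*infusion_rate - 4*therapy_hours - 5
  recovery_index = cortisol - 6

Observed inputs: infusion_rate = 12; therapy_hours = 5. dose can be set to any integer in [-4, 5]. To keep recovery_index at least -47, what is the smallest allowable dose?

dose = 4

Substituting into the cortisol equation gives cortisol = 2*dose - 49.
recovery_index becomes 2*dose - 55.
Require 2*dose - 55 ≥ -47, so dose ≥ 4.
The smallest integer in [-4, 5] satisfying this is 4.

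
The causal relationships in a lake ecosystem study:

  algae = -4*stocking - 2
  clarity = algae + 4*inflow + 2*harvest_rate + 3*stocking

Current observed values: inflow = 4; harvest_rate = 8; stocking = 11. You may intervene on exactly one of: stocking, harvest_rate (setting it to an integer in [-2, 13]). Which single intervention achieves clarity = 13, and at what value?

set harvest_rate = 5

Intervening on stocking: clarity = -stocking + 30. Reaching 13 requires stocking = 17, outside [-2, 13].
Intervening on harvest_rate: with other inputs at their observed values, clarity = 2*harvest_rate + 3. Solving for 13 gives harvest_rate = 5, within [-2, 13].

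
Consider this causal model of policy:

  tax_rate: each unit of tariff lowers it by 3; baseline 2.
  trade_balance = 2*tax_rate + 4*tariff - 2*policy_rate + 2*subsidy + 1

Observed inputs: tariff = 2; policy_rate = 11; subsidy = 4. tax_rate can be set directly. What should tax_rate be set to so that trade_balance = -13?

tax_rate = -4

Intervening on tax_rate fixes its value directly, overriding its dependence on tariff.
Substituting into the trade_balance equation gives trade_balance = 2*tax_rate - 5.
Solve 2*tax_rate - 5 = -13: tax_rate = (-13 + 5) / 2 = -4.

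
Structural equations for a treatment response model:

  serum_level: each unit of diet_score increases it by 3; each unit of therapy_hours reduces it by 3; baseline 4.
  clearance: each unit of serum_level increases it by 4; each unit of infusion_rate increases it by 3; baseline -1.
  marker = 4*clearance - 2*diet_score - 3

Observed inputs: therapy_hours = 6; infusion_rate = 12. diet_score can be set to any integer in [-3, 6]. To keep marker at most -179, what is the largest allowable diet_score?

Substituting into the serum_level equation gives serum_level = 3*diet_score - 14.
This gives clearance = 12*diet_score - 21.
This gives marker = 46*diet_score - 87.
Require 46*diet_score - 87 ≤ -179, so diet_score ≤ -2.
The largest integer in [-3, 6] satisfying this is -2.

diet_score = -2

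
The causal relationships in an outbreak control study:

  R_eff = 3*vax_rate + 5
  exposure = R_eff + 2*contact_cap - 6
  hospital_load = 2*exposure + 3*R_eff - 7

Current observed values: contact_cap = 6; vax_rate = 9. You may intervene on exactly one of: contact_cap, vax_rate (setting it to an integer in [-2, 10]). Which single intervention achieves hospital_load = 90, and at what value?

set vax_rate = 4

Intervening on contact_cap: hospital_load = 4*contact_cap + 141. Reaching 90 requires contact_cap = -51/4, not an integer.
Intervening on vax_rate: with other inputs at their observed values, hospital_load = 15*vax_rate + 30. Solving for 90 gives vax_rate = 4, within [-2, 10].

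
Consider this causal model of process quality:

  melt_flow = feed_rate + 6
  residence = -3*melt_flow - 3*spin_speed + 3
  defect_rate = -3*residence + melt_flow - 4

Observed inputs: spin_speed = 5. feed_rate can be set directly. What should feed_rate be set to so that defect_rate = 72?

feed_rate = -2

Substituting into the residence equation gives residence = -3*feed_rate - 30.
So defect_rate = 10*feed_rate + 92.
Solve 10*feed_rate + 92 = 72: feed_rate = (72 - 92) / 10 = -2.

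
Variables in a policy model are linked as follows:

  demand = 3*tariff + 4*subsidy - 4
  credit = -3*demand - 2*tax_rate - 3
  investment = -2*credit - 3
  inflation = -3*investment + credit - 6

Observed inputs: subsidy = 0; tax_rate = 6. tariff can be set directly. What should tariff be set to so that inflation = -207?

tariff = 3

Substituting into the demand equation gives demand = 3*tariff - 4.
Substituting into the credit equation gives credit = -9*tariff - 3.
So investment = 18*tariff + 3.
Substituting into the inflation equation gives inflation = -63*tariff - 18.
Solve -63*tariff - 18 = -207: tariff = (-207 + 18) / -63 = 3.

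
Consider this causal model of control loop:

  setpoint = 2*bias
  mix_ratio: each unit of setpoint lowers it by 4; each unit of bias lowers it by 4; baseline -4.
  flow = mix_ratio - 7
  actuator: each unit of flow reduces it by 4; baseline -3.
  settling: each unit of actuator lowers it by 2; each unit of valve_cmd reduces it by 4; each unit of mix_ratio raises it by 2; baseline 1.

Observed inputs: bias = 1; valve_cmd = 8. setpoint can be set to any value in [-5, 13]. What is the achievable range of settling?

-681 to 39

Intervening on setpoint fixes its value directly, overriding its dependence on bias.
Substituting into the mix_ratio equation gives mix_ratio = -4*setpoint - 8.
Substituting into the flow equation gives flow = -4*setpoint - 15.
Substituting into the actuator equation gives actuator = 16*setpoint + 57.
Substituting into the settling equation gives settling = -40*setpoint - 161.
Linear in setpoint, so extremes are at the endpoints: setpoint = -5 gives settling = 39; setpoint = 13 gives settling = -681.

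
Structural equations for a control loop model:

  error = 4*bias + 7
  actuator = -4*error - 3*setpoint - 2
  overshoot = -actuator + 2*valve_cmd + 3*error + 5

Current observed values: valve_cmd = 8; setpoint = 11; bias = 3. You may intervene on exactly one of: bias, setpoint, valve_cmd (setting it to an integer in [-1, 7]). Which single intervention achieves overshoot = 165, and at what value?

set setpoint = 3

Intervening on bias: overshoot = 28*bias + 105. Reaching 165 requires bias = 15/7, not an integer.
Intervening on setpoint: with other inputs at their observed values, overshoot = 3*setpoint + 156. Solving for 165 gives setpoint = 3, within [-1, 7].
Intervening on valve_cmd: overshoot = 2*valve_cmd + 173. Reaching 165 requires valve_cmd = -4, outside [-1, 7].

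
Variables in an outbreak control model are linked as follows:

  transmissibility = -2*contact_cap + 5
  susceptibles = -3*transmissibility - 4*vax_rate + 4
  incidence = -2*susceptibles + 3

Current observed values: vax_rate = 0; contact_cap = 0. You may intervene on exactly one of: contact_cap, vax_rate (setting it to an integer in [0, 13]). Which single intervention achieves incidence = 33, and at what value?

Intervening on contact_cap: incidence = -12*contact_cap + 25. Reaching 33 requires contact_cap = -2/3, not an integer.
Intervening on vax_rate: with other inputs at their observed values, incidence = 8*vax_rate + 25. Solving for 33 gives vax_rate = 1, within [0, 13].

set vax_rate = 1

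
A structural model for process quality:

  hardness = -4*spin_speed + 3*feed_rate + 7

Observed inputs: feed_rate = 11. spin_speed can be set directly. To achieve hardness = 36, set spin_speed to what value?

Substituting into the hardness equation gives hardness = -4*spin_speed + 40.
Solve -4*spin_speed + 40 = 36: spin_speed = (36 - 40) / -4 = 1.

spin_speed = 1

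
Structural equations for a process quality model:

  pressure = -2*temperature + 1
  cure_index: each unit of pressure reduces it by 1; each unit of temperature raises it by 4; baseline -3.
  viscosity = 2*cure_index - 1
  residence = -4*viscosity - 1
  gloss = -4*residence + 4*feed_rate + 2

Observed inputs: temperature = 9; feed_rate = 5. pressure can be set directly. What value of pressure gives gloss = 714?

Intervening on pressure fixes its value directly, overriding its dependence on temperature.
Substituting into the cure_index equation gives cure_index = -pressure + 33.
This gives viscosity = -2*pressure + 65.
Substituting into the residence equation gives residence = 8*pressure - 261.
This gives gloss = -32*pressure + 1066.
Solve -32*pressure + 1066 = 714: pressure = (714 - 1066) / -32 = 11.

pressure = 11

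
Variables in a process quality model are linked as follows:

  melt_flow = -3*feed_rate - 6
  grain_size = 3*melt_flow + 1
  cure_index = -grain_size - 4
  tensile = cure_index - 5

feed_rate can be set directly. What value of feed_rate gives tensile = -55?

Substituting into the grain_size equation gives grain_size = -9*feed_rate - 17.
Substituting into the cure_index equation gives cure_index = 9*feed_rate + 13.
Substituting into the tensile equation gives tensile = 9*feed_rate + 8.
Solve 9*feed_rate + 8 = -55: feed_rate = (-55 - 8) / 9 = -7.

feed_rate = -7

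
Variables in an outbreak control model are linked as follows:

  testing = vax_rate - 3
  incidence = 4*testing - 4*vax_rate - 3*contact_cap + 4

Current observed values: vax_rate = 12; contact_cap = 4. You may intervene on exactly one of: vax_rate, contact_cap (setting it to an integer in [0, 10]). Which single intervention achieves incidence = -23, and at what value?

set contact_cap = 5

Intervening on vax_rate: the paths from vax_rate to incidence cancel (net effect zero), leaving incidence = -20; -23 is unreachable this way.
Intervening on contact_cap: with other inputs at their observed values, incidence = -3*contact_cap - 8. Solving for -23 gives contact_cap = 5, within [0, 10].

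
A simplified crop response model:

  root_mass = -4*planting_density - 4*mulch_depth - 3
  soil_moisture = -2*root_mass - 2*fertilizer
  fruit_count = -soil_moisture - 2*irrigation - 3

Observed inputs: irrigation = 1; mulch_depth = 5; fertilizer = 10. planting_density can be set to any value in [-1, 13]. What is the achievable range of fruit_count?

Substituting into the root_mass equation gives root_mass = -4*planting_density - 23.
So soil_moisture = 8*planting_density + 26.
So fruit_count = -8*planting_density - 31.
Linear in planting_density, so extremes are at the endpoints: planting_density = -1 gives fruit_count = -23; planting_density = 13 gives fruit_count = -135.

-135 to -23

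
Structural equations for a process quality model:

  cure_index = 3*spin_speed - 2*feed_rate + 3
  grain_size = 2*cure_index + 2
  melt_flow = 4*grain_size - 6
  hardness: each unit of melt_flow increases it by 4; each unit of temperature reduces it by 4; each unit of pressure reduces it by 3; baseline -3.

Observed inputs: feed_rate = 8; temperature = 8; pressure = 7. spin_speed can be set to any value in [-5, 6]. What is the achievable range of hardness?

-944 to 112

Substituting into the cure_index equation gives cure_index = 3*spin_speed - 13.
This gives grain_size = 6*spin_speed - 24.
Substituting into the melt_flow equation gives melt_flow = 24*spin_speed - 102.
Substituting into the hardness equation gives hardness = 96*spin_speed - 464.
Linear in spin_speed, so extremes are at the endpoints: spin_speed = -5 gives hardness = -944; spin_speed = 6 gives hardness = 112.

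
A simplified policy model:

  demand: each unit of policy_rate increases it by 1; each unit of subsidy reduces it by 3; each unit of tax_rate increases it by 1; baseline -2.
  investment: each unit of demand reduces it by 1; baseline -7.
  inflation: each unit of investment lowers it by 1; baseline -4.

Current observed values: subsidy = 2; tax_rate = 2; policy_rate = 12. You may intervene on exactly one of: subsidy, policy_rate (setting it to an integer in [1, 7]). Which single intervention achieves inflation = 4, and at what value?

set policy_rate = 7

Intervening on subsidy: inflation = -3*subsidy + 15. Reaching 4 requires subsidy = 11/3, not an integer.
Intervening on policy_rate: with other inputs at their observed values, inflation = policy_rate - 3. Solving for 4 gives policy_rate = 7, within [1, 7].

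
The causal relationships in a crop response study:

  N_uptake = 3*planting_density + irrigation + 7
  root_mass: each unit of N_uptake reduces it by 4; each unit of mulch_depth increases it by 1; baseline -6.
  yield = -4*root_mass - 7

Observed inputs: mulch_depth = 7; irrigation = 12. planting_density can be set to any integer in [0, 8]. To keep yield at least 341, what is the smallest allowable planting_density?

Substituting into the N_uptake equation gives N_uptake = 3*planting_density + 19.
Substituting into the root_mass equation gives root_mass = -12*planting_density - 75.
So yield = 48*planting_density + 293.
Require 48*planting_density + 293 ≥ 341, so planting_density ≥ 1.
The smallest integer in [0, 8] satisfying this is 1.

planting_density = 1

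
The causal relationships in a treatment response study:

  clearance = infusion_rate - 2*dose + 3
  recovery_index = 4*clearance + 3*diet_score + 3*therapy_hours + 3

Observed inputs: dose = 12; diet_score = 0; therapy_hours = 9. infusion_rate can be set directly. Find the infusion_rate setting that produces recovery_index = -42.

infusion_rate = 3

Substituting into the clearance equation gives clearance = infusion_rate - 21.
Substituting into the recovery_index equation gives recovery_index = 4*infusion_rate - 54.
Solve 4*infusion_rate - 54 = -42: infusion_rate = (-42 + 54) / 4 = 3.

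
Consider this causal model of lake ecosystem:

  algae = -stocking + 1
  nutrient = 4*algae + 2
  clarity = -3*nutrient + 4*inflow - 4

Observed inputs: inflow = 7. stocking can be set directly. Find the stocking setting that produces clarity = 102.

Substituting into the nutrient equation gives nutrient = -4*stocking + 6.
Substituting into the clarity equation gives clarity = 12*stocking + 6.
Solve 12*stocking + 6 = 102: stocking = (102 - 6) / 12 = 8.

stocking = 8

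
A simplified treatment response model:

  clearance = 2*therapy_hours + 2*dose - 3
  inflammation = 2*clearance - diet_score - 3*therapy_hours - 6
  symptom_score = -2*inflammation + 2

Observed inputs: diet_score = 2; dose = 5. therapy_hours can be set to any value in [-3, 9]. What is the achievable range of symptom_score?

Substituting into the clearance equation gives clearance = 2*therapy_hours + 7.
Substituting into the inflammation equation gives inflammation = therapy_hours + 6.
Substituting into the symptom_score equation gives symptom_score = -2*therapy_hours - 10.
Linear in therapy_hours, so extremes are at the endpoints: therapy_hours = -3 gives symptom_score = -4; therapy_hours = 9 gives symptom_score = -28.

-28 to -4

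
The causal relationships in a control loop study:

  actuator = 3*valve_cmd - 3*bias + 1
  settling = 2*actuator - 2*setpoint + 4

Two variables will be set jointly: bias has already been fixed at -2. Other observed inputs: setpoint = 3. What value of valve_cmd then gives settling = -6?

valve_cmd = -3

With bias held at -2:
Substituting into the actuator equation gives actuator = 3*valve_cmd + 7.
This gives settling = 6*valve_cmd + 12.
Solve 6*valve_cmd + 12 = -6: valve_cmd = (-6 - 12) / 6 = -3.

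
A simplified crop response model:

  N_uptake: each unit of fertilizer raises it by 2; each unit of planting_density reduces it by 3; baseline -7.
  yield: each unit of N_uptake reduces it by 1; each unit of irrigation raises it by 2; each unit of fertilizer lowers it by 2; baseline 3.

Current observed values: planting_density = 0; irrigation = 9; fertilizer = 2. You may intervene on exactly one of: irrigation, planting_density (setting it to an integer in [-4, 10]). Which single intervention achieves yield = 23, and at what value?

set planting_density = 1

Intervening on irrigation: yield = 2*irrigation + 2. Reaching 23 requires irrigation = 21/2, not an integer.
Intervening on planting_density: with other inputs at their observed values, yield = 3*planting_density + 20. Solving for 23 gives planting_density = 1, within [-4, 10].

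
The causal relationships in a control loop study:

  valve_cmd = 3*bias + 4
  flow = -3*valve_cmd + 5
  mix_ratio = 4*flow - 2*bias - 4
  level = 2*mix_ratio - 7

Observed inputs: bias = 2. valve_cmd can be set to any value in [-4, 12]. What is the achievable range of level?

Intervening on valve_cmd fixes its value directly, overriding its dependence on bias.
Substituting into the mix_ratio equation gives mix_ratio = -12*valve_cmd + 12.
Substituting into the level equation gives level = -24*valve_cmd + 17.
Linear in valve_cmd, so extremes are at the endpoints: valve_cmd = -4 gives level = 113; valve_cmd = 12 gives level = -271.

-271 to 113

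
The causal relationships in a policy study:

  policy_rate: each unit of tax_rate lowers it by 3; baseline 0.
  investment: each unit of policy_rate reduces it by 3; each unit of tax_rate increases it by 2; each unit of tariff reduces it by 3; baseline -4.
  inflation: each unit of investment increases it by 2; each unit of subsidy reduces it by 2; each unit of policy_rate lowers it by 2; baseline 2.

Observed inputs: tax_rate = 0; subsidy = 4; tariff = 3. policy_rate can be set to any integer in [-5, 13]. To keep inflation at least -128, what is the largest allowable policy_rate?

policy_rate = 12

Intervening on policy_rate fixes its value directly, overriding its dependence on tax_rate.
Substituting into the investment equation gives investment = -3*policy_rate - 13.
So inflation = -8*policy_rate - 32.
Require -8*policy_rate - 32 ≥ -128, so policy_rate ≤ 12.
The largest integer in [-5, 13] satisfying this is 12.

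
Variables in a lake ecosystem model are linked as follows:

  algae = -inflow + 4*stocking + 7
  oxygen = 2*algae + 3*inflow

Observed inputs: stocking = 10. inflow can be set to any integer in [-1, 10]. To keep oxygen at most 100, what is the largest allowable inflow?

Substituting into the algae equation gives algae = -inflow + 47.
oxygen becomes inflow + 94.
Require inflow + 94 ≤ 100, so inflow ≤ 6.
The largest integer in [-1, 10] satisfying this is 6.

inflow = 6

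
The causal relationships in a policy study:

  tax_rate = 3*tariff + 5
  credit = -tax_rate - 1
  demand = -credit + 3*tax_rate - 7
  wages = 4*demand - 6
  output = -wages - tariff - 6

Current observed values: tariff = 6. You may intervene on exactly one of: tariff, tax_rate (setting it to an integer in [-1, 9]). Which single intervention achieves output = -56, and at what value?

set tariff = 0

Intervening on tariff: with other inputs at their observed values, output = -49*tariff - 56. Solving for -56 gives tariff = 0, within [-1, 9].
Intervening on tax_rate: output = -16*tax_rate + 18. Reaching -56 requires tax_rate = 37/8, not an integer.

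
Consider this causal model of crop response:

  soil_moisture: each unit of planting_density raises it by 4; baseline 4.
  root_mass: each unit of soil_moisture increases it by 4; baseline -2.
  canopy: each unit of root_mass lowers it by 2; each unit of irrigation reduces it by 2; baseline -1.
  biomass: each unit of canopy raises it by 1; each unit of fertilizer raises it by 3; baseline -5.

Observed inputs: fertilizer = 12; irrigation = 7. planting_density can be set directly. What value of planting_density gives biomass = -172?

Substituting into the root_mass equation gives root_mass = 16*planting_density + 14.
So canopy = -32*planting_density - 43.
Substituting into the biomass equation gives biomass = -32*planting_density - 12.
Solve -32*planting_density - 12 = -172: planting_density = (-172 + 12) / -32 = 5.

planting_density = 5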